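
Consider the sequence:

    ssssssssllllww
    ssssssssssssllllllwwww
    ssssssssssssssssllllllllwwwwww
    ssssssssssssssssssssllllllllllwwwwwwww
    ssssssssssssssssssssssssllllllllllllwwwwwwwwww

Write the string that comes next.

ssssssssssssssssssssssssssssllllllllllllllwwwwwwwwwwww

The n-th term is 4n s's then 2n l's then 2n-2 w's, where the shown terms are n = 2, 3, 4, 5, 6.
Setting n = 7 gives 28, 14, 12 characters in each block.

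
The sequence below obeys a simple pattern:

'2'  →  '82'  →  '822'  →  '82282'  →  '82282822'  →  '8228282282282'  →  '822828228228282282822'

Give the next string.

8228282282282822828228228282282282

This is a Fibonacci-style word recurrence s(k) = s(k−1)·s(k−2): e.g. 82·2 = 822.
The next term joins 822828228228282282822 and 8228282282282.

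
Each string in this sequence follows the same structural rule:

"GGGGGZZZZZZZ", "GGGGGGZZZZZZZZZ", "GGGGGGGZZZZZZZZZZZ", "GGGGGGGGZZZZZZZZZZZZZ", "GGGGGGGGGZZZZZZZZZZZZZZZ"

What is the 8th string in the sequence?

Each string has the form G^{n+2} Z^{2n+1}, where the shown terms are n = 3, 4, 5, 6, 7.
Setting n = 10 gives 12, 21 characters in each block.

GGGGGGGGGGGGZZZZZZZZZZZZZZZZZZZZZ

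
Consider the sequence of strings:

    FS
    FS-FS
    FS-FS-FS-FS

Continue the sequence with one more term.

Every step duplicates the string with '-' between the halves.
One more doubling of FS-FS-FS-FS gives the answer.

FS-FS-FS-FS-FS-FS-FS-FS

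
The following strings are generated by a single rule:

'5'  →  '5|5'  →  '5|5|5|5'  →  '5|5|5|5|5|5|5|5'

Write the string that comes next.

s(k+1) = s(k)·|·s(k) — each term doubles the last with '|' between the halves.
Doubling 5|5|5|5|5|5|5|5 with '|' between the halves:

5|5|5|5|5|5|5|5|5|5|5|5|5|5|5|5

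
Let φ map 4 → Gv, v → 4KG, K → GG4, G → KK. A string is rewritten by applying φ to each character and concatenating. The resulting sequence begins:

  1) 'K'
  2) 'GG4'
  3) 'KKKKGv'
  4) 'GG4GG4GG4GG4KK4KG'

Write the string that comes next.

Applying the rule to each of the 17 symbols of GG4GG4GG4GG4KK4KG gives the pieces KK KK Gv KK KK Gv KK KK Gv KK KK Gv GG4 GG4 Gv GG4 KK, which concatenate to the answer.

KKKKGvKKKKGvKKKKGvKKKKGvGG4GG4GvGG4KK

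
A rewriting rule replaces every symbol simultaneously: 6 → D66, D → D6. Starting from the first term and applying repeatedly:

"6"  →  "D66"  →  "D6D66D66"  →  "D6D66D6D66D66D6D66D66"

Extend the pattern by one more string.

D6D66D6D66D66D6D66D6D66D66D6D66D66D6D66D6D66D66D6D66D66

Replace each of the 21 characters of D6D66D6D66D66D6D66D66 in place — D6 D66 D6 D66 D66 D6 D66 D6 D66 D66 D6 D66 D66 D6 D66 D6 D66 D66 D6 D66 D66 — and concatenate.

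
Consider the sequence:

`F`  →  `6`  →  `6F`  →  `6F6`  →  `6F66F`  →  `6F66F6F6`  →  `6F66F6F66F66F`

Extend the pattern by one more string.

6F66F6F66F66F6F66F6F6

Each term (from the third on) is the previous term followed by the one before it: term 3 = 6·F = 6F.
So term 8 is 6F66F6F66F66F·6F66F6F6.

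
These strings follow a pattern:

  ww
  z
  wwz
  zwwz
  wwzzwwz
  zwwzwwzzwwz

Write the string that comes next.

wwzzwwzzwwzwwzzwwz

From term 3 onward, concatenate the second-to-last term with the last: ww·z = wwz, z·wwz = zwwz, …
So term 7 is wwzzwwz·zwwzwwzzwwz.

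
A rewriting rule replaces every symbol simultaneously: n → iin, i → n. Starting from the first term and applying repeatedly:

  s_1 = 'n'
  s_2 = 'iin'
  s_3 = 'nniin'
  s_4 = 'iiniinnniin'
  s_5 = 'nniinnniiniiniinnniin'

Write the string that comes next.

iiniinnniiniiniinnniinnniinnniiniiniinnniin

Applying the rule to each of the 21 symbols of nniinnniiniiniinnniin gives the pieces iin iin n n iin iin iin n n iin n n iin n n iin iin iin n n iin, which concatenate to the answer.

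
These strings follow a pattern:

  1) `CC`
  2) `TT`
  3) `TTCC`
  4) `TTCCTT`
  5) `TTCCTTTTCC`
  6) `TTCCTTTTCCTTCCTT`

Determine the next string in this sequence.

TTCCTTTTCCTTCCTTTTCCTTTTCC

Each term (from the third on) is the previous term followed by the one before it: term 3 = TT·CC = TTCC.
The next term joins TTCCTTTTCCTTCCTT and TTCCTTTTCC.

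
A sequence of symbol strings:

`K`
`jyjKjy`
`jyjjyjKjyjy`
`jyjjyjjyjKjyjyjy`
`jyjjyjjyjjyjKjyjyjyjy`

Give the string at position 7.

Each term wraps the previous one in jyj on the left and jy on the right.
From jyjjyjjyjjyjKjyjyjyjy, 2 further steps: jyjjyjjyjjyjKjyjyjyjy → jyjjyjjyjjyjjyjKjyjyjyjyjy → (answer).

jyjjyjjyjjyjjyjjyjKjyjyjyjyjyjy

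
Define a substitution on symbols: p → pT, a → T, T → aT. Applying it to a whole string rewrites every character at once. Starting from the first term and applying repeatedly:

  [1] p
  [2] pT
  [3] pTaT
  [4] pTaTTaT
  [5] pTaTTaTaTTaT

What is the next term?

pTaTTaTaTTaTTaTaTTaT

Apply φ to pTaTTaTaTTaT symbol by symbol: p→pT, T→aT, a→T, T→aT, T→aT, a→T, T→aT, a→T, T→aT, T→aT, a→T, T→aT; joined: pT aT T aT aT T aT T aT aT T aT.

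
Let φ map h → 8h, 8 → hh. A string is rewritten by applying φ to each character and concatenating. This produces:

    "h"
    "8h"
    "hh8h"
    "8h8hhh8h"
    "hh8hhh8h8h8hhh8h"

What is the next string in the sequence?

Applying the rule to each of the 16 symbols of hh8hhh8h8h8hhh8h gives the pieces 8h 8h hh 8h 8h 8h hh 8h hh 8h hh 8h 8h 8h hh 8h, which concatenate to the answer.

8h8hhh8h8h8hhh8hhh8hhh8h8h8hhh8h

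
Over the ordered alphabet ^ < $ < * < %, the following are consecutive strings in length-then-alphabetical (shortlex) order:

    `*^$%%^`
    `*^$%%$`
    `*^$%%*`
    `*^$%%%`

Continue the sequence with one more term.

Find the rightmost character of *^$%%% below %, bump it to the next letter, and reset everything to its right to ^.

*^*^^^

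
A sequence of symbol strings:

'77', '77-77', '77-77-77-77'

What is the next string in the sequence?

Every step duplicates the string with '-' between the halves.
Doubling 77-77-77-77 with '-' between the halves:

77-77-77-77-77-77-77-77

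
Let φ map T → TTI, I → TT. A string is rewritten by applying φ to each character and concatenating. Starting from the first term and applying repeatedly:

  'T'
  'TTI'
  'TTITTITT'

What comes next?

Apply φ to TTITTITT symbol by symbol: T→TTI, T→TTI, I→TT, T→TTI, T→TTI, I→TT, T→TTI, T→TTI; joined: TTI TTI TT TTI TTI TT TTI TTI.

TTITTITTTTITTITTTTITTI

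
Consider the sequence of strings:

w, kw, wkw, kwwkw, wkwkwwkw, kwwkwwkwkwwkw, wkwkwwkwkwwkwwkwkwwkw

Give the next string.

kwwkwwkwkwwkwwkwkwwkwkwwkwwkwkwwkw

From term 3 onward, concatenate the second-to-last term with the last: w·kw = wkw, kw·wkw = kwwkw, …
Continuing: kwwkwwkwkwwkw · wkwkwwkwkwwkwwkwkwwkw gives term 8.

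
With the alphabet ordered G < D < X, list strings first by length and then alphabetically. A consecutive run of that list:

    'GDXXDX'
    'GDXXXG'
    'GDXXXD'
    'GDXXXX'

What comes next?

Find the rightmost character of GDXXXX below X, bump it to the next letter, and reset everything to its right to G.

GXGGGG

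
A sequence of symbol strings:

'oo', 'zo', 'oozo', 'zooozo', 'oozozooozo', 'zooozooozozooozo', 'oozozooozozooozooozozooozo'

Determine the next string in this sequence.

This is a Fibonacci-style word recurrence s(k) = s(k−2)·s(k−1): e.g. oo·zo = oozo.
Continuing: zooozooozozooozo · oozozooozozooozooozozooozo gives term 8.

zooozooozozooozooozozooozozooozooozozooozo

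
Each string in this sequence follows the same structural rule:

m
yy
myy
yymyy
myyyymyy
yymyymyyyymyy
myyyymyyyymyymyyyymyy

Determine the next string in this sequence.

Each term (from the third on) is the two preceding terms concatenated in order: term 3 = m·yy = myy.
The next term joins yymyymyyyymyy and myyyymyyyymyymyyyymyy.

yymyymyyyymyymyyyymyyyymyymyyyymyy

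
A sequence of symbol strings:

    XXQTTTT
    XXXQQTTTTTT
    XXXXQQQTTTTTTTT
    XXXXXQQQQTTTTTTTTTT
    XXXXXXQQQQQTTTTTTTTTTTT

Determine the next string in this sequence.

XXXXXXXQQQQQQTTTTTTTTTTTTTT

Reading off run lengths: X runs 2, 3, 4, 5, 6; Q runs 1, 2, 3, 4, 5; T runs 4, 6, 8, 10, 12 — each is linear in n, where the shown terms are n = 2, 3, 4, 5, 6.
For the next term, n = 7, so the run lengths are 7, 6, 14.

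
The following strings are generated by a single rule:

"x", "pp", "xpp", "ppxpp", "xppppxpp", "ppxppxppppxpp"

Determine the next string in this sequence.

xppppxppppxppxppppxpp

This is a Fibonacci-style word recurrence s(k) = s(k−2)·s(k−1): e.g. x·pp = xpp.
Continuing: xppppxpp · ppxppxppppxpp gives term 7.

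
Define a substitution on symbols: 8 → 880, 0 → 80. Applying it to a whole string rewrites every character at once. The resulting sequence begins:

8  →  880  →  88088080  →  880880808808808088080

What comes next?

φ(880880808808808088080) expands symbol-by-symbol to 880 880 80 880 880 80 880 80 880 880 80 880 880 80 880 80 880 880 80 880 80; joining the 21 pieces gives the next term.

8808808088088080880808808808088088080880808808808088080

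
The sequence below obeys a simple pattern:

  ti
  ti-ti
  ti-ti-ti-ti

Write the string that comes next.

Every step duplicates the string with '-' between the halves.
One more doubling of ti-ti-ti-ti gives the answer.

ti-ti-ti-ti-ti-ti-ti-ti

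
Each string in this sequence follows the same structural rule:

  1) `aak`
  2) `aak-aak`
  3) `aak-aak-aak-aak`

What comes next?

aak-aak-aak-aak-aak-aak-aak-aak

s(k+1) = s(k)·-·s(k) — each term doubles the last with '-' between the halves.
One more doubling of aak-aak-aak-aak gives the answer.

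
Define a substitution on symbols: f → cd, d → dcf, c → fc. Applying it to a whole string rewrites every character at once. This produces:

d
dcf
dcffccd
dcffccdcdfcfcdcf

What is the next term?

Rewriting the 16 symbols of dcffccdcdfcfcdcf one by one yields dcf fc cd cd fc fc dcf fc dcf cd fc cd fc dcf fc cd; concatenated:

dcffccdcdfcfcdcffcdcfcdfccdfcdcffccd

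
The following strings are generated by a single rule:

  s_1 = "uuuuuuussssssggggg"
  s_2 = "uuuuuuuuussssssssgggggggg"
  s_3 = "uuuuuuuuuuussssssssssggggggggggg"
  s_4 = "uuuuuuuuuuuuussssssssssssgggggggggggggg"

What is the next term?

uuuuuuuuuuuuuuussssssssssssssggggggggggggggggg

Each string has the form u^{2n+3} s^{2n+2} g^{3n-1}, where the shown terms are n = 2, 3, 4, 5.
Setting n = 6 gives 15, 14, 17 characters in each block.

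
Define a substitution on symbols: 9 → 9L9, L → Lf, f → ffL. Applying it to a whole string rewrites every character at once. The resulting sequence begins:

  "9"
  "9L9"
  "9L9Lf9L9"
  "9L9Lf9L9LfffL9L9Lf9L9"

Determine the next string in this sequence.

9L9Lf9L9LfffL9L9Lf9L9LfffLffLffLLf9L9Lf9L9LfffL9L9Lf9L9

Replace each of the 21 characters of 9L9Lf9L9LfffL9L9Lf9L9 in place — 9L9 Lf 9L9 Lf ffL 9L9 Lf 9L9 Lf ffL ffL ffL Lf 9L9 Lf 9L9 Lf ffL 9L9 Lf 9L9 — and concatenate.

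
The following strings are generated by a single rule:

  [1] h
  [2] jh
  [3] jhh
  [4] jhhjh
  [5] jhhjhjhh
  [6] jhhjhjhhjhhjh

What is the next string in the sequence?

jhhjhjhhjhhjhjhhjhjhh

This is a Fibonacci-style word recurrence s(k) = s(k−1)·s(k−2): e.g. jh·h = jhh.
The next term joins jhhjhjhhjhhjh and jhhjhjhh.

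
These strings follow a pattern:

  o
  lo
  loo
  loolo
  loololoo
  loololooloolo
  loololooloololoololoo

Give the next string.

loololooloololoololooloololooloolo

This is a Fibonacci-style word recurrence s(k) = s(k−1)·s(k−2): e.g. lo·o = loo.
So term 8 is loololooloololoololoo·loololooloolo.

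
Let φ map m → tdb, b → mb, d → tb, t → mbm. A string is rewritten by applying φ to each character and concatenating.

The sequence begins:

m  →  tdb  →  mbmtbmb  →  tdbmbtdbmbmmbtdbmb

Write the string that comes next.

Replace each of the 18 characters of tdbmbtdbmbmmbtdbmb in place — mbm tb mb tdb mb mbm tb mb tdb mb tdb tdb mb mbm tb mb tdb mb — and concatenate.

mbmtbmbtdbmbmbmtbmbtdbmbtdbtdbmbmbmtbmbtdbmb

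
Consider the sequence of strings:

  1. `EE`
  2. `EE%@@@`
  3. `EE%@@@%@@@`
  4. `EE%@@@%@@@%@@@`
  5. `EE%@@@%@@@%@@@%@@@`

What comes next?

EE%@@@%@@@%@@@%@@@%@@@

The strings grow by a fixed suffix %@@@ each time.
One more step from EE%@@@%@@@%@@@%@@@ gives the answer.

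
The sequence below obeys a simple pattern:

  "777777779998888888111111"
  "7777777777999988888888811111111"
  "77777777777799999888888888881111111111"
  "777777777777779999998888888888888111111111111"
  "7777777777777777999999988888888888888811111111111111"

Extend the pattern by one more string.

Each string has the form 7^{2n+2} 9^{n} 8^{2n+1} 1^{2n}, where the shown terms are n = 3, 4, 5, 6, 7.
Setting n = 8 gives 18, 8, 17, 16 characters in each block.

77777777777777777799999999888888888888888881111111111111111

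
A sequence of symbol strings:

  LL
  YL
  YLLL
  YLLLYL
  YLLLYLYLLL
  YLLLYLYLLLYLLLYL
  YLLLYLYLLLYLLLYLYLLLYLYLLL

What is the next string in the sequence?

YLLLYLYLLLYLLLYLYLLLYLYLLLYLLLYLYLLLYLLLYL

From term 3 onward, concatenate the last term with the second-to-last: YL·LL = YLLL, YLLL·YL = YLLLYL, …
So term 8 is YLLLYLYLLLYLLLYLYLLLYLYLLL·YLLLYLYLLLYLLLYL.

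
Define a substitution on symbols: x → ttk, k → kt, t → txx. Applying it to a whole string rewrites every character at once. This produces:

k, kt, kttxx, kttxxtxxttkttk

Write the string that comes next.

kttxxtxxttkttktxxttkttktxxtxxkttxxtxxkt

Replace each of the 14 characters of kttxxtxxttkttk in place — kt txx txx ttk ttk txx ttk ttk txx txx kt txx txx kt — and concatenate.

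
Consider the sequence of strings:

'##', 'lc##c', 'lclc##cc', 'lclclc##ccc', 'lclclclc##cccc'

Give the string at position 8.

Every step adds lc to the front and c to the end of the previous string.
From lclclclc##cccc, 3 further steps: lclclclc##cccc → lclclclclc##ccccc → lclclclclclc##cccccc → (answer).

lclclclclclclc##ccccccc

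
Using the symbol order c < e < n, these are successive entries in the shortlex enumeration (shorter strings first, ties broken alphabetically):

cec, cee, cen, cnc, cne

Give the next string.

cnn

Find the rightmost character of cne below n, bump it to the next letter, and reset everything to its right to c.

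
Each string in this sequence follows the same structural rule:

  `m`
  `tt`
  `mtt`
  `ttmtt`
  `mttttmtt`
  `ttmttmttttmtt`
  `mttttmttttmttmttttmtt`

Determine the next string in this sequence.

ttmttmttttmttmttttmttttmttmttttmtt

This is a Fibonacci-style word recurrence s(k) = s(k−2)·s(k−1): e.g. m·tt = mtt.
So term 8 is ttmttmttttmtt·mttttmttttmttmttttmtt.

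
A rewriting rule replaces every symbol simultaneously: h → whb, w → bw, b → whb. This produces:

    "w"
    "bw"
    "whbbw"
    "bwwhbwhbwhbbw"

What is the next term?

φ(bwwhbwhbwhbbw) expands symbol-by-symbol to whb bw bw whb whb bw whb whb bw whb whb whb bw; joining the 13 pieces gives the next term.

whbbwbwwhbwhbbwwhbwhbbwwhbwhbwhbbw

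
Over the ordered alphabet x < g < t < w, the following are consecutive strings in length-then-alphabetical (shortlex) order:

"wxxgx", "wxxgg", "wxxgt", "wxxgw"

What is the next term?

Treat wxxgw as a base-4 numeral over the given alphabet and add one, carrying through any trailing w's.

wxxtx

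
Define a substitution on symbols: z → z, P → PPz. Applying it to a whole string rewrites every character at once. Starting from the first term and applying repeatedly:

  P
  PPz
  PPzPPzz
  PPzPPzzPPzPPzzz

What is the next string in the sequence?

PPzPPzzPPzPPzzzPPzPPzzPPzPPzzzz

Replace each of the 15 characters of PPzPPzzPPzPPzzz in place — PPz PPz z PPz PPz z z PPz PPz z PPz PPz z z z — and concatenate.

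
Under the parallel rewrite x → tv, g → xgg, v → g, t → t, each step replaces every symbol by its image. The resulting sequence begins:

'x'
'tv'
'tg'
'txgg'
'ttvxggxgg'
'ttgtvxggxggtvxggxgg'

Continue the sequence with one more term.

ttxggtgtvxggxggtvxggxggtgtvxggxggtvxggxgg

φ(ttgtvxggxggtvxggxgg) expands symbol-by-symbol to t t xgg t g tv xgg xgg tv xgg xgg t g tv xgg xgg tv xgg xgg; joining the 19 pieces gives the next term.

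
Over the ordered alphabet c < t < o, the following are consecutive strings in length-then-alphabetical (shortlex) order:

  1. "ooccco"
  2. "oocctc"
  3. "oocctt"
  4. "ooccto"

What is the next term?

Treat ooccto as a base-3 numeral over the given alphabet and add one, carrying through any trailing o's.

ooccoc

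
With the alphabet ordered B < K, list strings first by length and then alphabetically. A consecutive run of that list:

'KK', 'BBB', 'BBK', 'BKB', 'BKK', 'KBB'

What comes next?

KBK

The successor of KBB increments the rightmost position that isn't already K and resets every position after it to B.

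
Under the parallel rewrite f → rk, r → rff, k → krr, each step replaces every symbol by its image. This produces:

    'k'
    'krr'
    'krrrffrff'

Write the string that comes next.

Expanding krrrffrff: k→krr, r→rff, r→rff, r→rff, f→rk, f→rk, r→rff, f→rk, f→rk. Concatenated: krr rff rff rff rk rk rff rk rk.

krrrffrffrffrkrkrffrkrk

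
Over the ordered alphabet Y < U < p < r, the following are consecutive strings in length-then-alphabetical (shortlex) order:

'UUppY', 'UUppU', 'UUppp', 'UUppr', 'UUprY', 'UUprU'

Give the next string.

Find the rightmost character of UUprU below r, bump it to the next letter, and reset everything to its right to Y.

UUprp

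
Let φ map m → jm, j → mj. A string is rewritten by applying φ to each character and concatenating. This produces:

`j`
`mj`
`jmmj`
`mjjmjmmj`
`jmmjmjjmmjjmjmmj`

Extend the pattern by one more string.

Replace each of the 16 characters of jmmjmjjmmjjmjmmj in place — mj jm jm mj jm mj mj jm jm mj mj jm mj jm jm mj — and concatenate.

mjjmjmmjjmmjmjjmjmmjmjjmmjjmjmmj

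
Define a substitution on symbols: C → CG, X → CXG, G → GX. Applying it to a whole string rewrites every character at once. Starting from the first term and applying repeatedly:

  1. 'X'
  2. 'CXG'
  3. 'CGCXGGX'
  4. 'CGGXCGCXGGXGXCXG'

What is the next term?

Replace each of the 16 characters of CGGXCGCXGGXGXCXG in place — CG GX GX CXG CG GX CG CXG GX GX CXG GX CXG CG CXG GX — and concatenate.

CGGXGXCXGCGGXCGCXGGXGXCXGGXCXGCGCXGGX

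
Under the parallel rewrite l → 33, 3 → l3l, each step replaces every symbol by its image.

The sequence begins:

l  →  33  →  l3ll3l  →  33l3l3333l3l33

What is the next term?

l3ll3l33l3l33l3ll3ll3ll3l33l3l33l3ll3l

Applying the rule to each of the 14 symbols of 33l3l3333l3l33 gives the pieces l3l l3l 33 l3l 33 l3l l3l l3l l3l 33 l3l 33 l3l l3l, which concatenate to the answer.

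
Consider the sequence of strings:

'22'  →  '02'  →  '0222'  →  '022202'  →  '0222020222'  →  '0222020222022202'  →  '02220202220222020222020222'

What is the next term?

022202022202220202220202220222020222022202

This is a Fibonacci-style word recurrence s(k) = s(k−1)·s(k−2): e.g. 02·22 = 0222.
So term 8 is 02220202220222020222020222·0222020222022202.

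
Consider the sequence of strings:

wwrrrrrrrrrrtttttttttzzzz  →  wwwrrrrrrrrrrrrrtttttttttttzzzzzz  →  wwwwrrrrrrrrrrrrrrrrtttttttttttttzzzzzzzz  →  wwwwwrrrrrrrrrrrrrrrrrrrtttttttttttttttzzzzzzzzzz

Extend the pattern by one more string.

wwwwwwrrrrrrrrrrrrrrrrrrrrrrtttttttttttttttttzzzzzzzzzzzz

Term n consists of n-1 w's, followed by 3n+1 r's, followed by 2n+3 t's, followed by 2n-2 z's, where the shown terms are n = 3, 4, 5, 6.
For the next term, n = 7, so the run lengths are 6, 22, 17, 12.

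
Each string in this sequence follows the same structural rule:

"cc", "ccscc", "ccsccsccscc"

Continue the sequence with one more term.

s(k+1) = s(k)·s·s(k) — each term doubles the last with 's' between the halves.
So the next term is two copies of ccsccsccscc with 's' between the halves.

ccsccsccsccsccsccsccscc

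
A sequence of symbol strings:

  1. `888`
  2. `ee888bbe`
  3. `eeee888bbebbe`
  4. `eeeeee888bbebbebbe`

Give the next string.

s(k+1) = ee·s(k)·bbe, so each term gains ee as a prefix and bbe as a suffix.
So the next term is ee·eeeeee888bbebbebbe·bbe.

eeeeeeee888bbebbebbebbe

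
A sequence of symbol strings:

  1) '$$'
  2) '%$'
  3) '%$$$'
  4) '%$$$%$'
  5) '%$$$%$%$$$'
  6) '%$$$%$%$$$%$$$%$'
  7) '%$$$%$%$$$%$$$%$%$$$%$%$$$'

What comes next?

This is a Fibonacci-style word recurrence s(k) = s(k−1)·s(k−2): e.g. %$·$$ = %$$$.
Continuing: %$$$%$%$$$%$$$%$%$$$%$%$$$ · %$$$%$%$$$%$$$%$ gives term 8.

%$$$%$%$$$%$$$%$%$$$%$%$$$%$$$%$%$$$%$$$%$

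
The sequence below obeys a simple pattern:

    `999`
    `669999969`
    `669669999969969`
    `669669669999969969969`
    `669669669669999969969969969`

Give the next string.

Each term wraps the previous one in 669 on the left and 969 on the right.
Applying this once more to 669669669669999969969969969:

669669669669669999969969969969969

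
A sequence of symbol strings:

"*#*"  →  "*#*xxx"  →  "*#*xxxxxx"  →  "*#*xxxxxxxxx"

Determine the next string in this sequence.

*#*xxxxxxxxxxxx

Each term is the previous one with xxx appended.
One more step from *#*xxxxxxxxx gives the answer.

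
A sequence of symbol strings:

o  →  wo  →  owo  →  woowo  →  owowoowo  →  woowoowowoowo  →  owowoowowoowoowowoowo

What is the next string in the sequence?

woowoowowoowoowowoowowoowoowowoowo

From term 3 onward, concatenate the second-to-last term with the last: o·wo = owo, wo·owo = woowo, …
Continuing: woowoowowoowo · owowoowowoowoowowoowo gives term 8.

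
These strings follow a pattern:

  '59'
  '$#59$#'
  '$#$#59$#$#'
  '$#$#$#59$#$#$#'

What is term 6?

Every step adds $# to the front and $# to the end of the previous string.
From $#$#$#59$#$#$#, 2 further steps: $#$#$#59$#$#$# → $#$#$#$#59$#$#$#$# → (answer).

$#$#$#$#$#59$#$#$#$#$#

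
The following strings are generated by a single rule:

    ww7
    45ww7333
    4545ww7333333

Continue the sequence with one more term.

454545ww7333333333

Every step adds 45 to the front and 333 to the end of the previous string.
So the next term is 45·4545ww7333333·333.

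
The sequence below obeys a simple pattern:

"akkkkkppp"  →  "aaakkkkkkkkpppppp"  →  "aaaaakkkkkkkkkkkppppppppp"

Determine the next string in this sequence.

Each string has the form a^{2n-1} k^{3n+2} p^{3n} (n = 1, 2, …).
At n = 4 the blocks have lengths 7, 14, 12.

aaaaaaakkkkkkkkkkkkkkpppppppppppp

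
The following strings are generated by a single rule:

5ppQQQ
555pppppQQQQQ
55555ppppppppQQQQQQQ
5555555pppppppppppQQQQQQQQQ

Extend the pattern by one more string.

555555555ppppppppppppppQQQQQQQQQQQ

Reading off run lengths: 5 runs 1, 3, 5, 7; p runs 2, 5, 8, 11; Q runs 3, 5, 7, 9 — each is linear in n (n = 1, 2, …).
At n = 5 the blocks have lengths 9, 14, 11.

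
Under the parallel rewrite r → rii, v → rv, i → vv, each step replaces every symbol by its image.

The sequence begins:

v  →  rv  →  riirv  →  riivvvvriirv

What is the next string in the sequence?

Rewriting each symbol of riivvvvriirv: r→rii, i→vv, i→vv, v→rv, v→rv, v→rv, v→rv, r→rii, i→vv, i→vv, r→rii, v→rv, which concatenates to rii vv vv rv rv rv rv rii vv vv rii rv.

riivvvvrvrvrvrvriivvvvriirv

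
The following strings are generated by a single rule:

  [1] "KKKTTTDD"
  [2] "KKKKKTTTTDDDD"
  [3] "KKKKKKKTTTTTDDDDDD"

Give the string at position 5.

KKKKKKKKKKKTTTTTTTDDDDDDDDDD

Each string has the form K^{2n+1} T^{n+2} D^{2n} (n = 1, 2, …).
At n = 5 the blocks have lengths 11, 7, 10.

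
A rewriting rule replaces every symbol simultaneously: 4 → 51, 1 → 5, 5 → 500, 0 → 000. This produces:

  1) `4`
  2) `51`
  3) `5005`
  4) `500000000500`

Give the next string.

500000000000000000000000000500000000

Apply φ to 500000000500 symbol by symbol: 5→500, 0→000, 0→000, 0→000, 0→000, 0→000, 0→000, 0→000, 0→000, 5→500, 0→000, 0→000; joined: 500 000 000 000 000 000 000 000 000 500 000 000.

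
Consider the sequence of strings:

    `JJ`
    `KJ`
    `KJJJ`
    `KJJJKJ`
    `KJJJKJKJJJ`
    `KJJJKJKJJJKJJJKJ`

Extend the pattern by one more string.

From term 3 onward, concatenate the last term with the second-to-last: KJ·JJ = KJJJ, KJJJ·KJ = KJJJKJ, …
Continuing: KJJJKJKJJJKJJJKJ · KJJJKJKJJJ gives term 7.

KJJJKJKJJJKJJJKJKJJJKJKJJJ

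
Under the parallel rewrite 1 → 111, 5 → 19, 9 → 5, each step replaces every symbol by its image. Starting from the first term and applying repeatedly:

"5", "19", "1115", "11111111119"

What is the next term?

Apply φ to 11111111119 symbol by symbol: 1→111, 1→111, 1→111, 1→111, 1→111, 1→111, 1→111, 1→111, 1→111, 1→111, 9→5; joined: 111 111 111 111 111 111 111 111 111 111 5.

1111111111111111111111111111115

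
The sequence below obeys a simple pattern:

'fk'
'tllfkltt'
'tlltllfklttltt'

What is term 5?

Each term wraps the previous one in tll on the left and ltt on the right.
From tlltllfklttltt, 2 further steps: tlltllfklttltt → tlltlltllfklttlttltt → (answer).

tlltlltlltllfklttlttlttltt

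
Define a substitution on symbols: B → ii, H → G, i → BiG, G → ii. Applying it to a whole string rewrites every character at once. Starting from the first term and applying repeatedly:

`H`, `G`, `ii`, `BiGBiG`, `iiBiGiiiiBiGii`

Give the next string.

Rewriting the 14 symbols of iiBiGiiiiBiGii one by one yields BiG BiG ii BiG ii BiG BiG BiG BiG ii BiG ii BiG BiG; concatenated:

BiGBiGiiBiGiiBiGBiGBiGBiGiiBiGiiBiGBiG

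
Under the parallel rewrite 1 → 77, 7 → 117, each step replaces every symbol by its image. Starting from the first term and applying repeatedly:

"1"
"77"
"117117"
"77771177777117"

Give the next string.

11711711711777771171171171171177777117

φ(77771177777117) expands symbol-by-symbol to 117 117 117 117 77 77 117 117 117 117 117 77 77 117; joining the 14 pieces gives the next term.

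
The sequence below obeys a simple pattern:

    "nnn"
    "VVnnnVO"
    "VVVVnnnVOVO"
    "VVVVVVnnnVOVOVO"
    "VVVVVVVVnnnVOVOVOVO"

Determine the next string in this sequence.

Every step adds VV to the front and VO to the end of the previous string.
One more step from VVVVVVVVnnnVOVOVOVO gives the answer.

VVVVVVVVVVnnnVOVOVOVOVO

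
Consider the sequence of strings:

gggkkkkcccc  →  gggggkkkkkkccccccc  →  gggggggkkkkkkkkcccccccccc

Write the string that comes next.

gggggggggkkkkkkkkkkccccccccccccc

Term n consists of 2n-1 g's, followed by 2n k's, followed by 3n-2 c's, where the shown terms are n = 2, 3, 4.
For the next term, n = 5, so the run lengths are 9, 10, 13.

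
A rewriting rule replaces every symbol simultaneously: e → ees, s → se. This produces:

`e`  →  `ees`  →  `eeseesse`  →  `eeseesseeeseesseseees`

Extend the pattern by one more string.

Rewriting the 21 symbols of eeseesseeeseesseseees one by one yields ees ees se ees ees se se ees ees ees se ees ees se se ees se ees ees ees se; concatenated:

eeseesseeeseesseseeeseeseesseeeseesseseeesseeeseeseesse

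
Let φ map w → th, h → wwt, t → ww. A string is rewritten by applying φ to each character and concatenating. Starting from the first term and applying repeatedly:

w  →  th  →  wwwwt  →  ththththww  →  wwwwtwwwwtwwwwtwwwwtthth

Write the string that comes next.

φ(wwwwtwwwwtwwwwtwwwwtthth) expands symbol-by-symbol to th th th th ww th th th th ww th th th th ww th th th th ww ww wwt ww wwt; joining the 24 pieces gives the next term.

ththththwwththththwwththththwwththththwwwwwwtwwwwt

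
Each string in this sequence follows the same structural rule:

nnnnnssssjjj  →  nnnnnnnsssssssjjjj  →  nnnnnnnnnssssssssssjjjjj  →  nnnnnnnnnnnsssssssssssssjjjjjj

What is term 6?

Each string has the form n^{2n+3} s^{3n+1} j^{n+2} (n = 1, 2, …).
At n = 6 the blocks have lengths 15, 19, 8.

nnnnnnnnnnnnnnnsssssssssssssssssssjjjjjjjj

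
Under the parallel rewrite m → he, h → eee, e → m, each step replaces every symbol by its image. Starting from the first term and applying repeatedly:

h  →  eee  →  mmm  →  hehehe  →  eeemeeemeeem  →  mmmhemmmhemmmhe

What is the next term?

φ(mmmhemmmhemmmhe) expands symbol-by-symbol to he he he eee m he he he eee m he he he eee m; joining the 15 pieces gives the next term.

heheheeeemheheheeeemheheheeeem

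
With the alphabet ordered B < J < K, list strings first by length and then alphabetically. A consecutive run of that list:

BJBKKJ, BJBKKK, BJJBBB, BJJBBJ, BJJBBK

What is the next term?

Find the rightmost character of BJJBBK below K, bump it to the next letter, and reset everything to its right to B.

BJJBJB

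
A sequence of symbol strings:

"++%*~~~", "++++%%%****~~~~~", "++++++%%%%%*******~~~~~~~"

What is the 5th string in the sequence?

++++++++++%%%%%%%%%*************~~~~~~~~~~~

Term n consists of 2n +'s, followed by 2n-1 %'s, followed by 3n-2 *'s, followed by 2n+1 ~'s (n = 1, 2, …).
For term 5, n = 5, so the run lengths are 10, 9, 13, 11.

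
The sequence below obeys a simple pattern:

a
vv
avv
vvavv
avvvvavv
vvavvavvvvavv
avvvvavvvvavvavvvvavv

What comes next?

From term 3 onward, concatenate the second-to-last term with the last: a·vv = avv, vv·avv = vvavv, …
Continuing: vvavvavvvvavv · avvvvavvvvavvavvvvavv gives term 8.

vvavvavvvvavvavvvvavvvvavvavvvvavv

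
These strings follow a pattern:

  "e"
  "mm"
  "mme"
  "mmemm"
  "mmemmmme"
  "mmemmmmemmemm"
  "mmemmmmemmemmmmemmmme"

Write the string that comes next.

mmemmmmemmemmmmemmmmemmemmmmemmemm

Each term (from the third on) is the previous term followed by the one before it: term 3 = mm·e = mme.
Continuing: mmemmmmemmemmmmemmmme · mmemmmmemmemm gives term 8.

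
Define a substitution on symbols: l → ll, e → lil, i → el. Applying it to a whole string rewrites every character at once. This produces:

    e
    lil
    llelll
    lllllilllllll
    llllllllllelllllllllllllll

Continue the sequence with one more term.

φ(llllllllllelllllllllllllll) expands symbol-by-symbol to ll ll ll ll ll ll ll ll ll ll lil ll ll ll ll ll ll ll ll ll ll ll ll ll ll ll; joining the 26 pieces gives the next term.

lllllllllllllllllllllilllllllllllllllllllllllllllllll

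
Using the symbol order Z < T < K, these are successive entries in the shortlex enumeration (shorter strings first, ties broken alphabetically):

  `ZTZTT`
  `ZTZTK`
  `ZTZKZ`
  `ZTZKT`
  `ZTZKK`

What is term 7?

ZTTZT

Continuing the enumeration 2 steps past ZTZKK: ZTZKK → ZTTZZ → (answer).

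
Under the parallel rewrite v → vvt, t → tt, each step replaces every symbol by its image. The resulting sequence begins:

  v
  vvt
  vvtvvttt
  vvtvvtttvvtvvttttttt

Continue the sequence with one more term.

vvtvvtttvvtvvtttttttvvtvvtttvvtvvttttttttttttttt

φ(vvtvvtttvvtvvttttttt) expands symbol-by-symbol to vvt vvt tt vvt vvt tt tt tt vvt vvt tt vvt vvt tt tt tt tt tt tt tt; joining the 20 pieces gives the next term.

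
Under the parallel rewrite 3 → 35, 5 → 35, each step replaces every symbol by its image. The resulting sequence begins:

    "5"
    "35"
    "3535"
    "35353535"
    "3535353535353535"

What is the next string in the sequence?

35353535353535353535353535353535

φ(3535353535353535) expands symbol-by-symbol to 35 35 35 35 35 35 35 35 35 35 35 35 35 35 35 35; joining the 16 pieces gives the next term.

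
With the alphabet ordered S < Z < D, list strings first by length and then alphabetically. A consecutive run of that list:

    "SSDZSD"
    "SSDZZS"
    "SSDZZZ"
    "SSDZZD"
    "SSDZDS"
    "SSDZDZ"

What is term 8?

Stepping forward 2 times from SSDZDZ: SSDZDZ → SSDZDD, then the target.

SSDDSS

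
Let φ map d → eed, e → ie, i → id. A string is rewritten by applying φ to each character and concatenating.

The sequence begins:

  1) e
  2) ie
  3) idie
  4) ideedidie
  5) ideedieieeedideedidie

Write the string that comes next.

Rewriting the 21 symbols of ideedieieeedideedidie one by one yields id eed ie ie eed id ie id ie ie ie eed id eed ie ie eed id eed id ie; concatenated:

ideedieieeedidieidieieieeedideedieieeedideedidie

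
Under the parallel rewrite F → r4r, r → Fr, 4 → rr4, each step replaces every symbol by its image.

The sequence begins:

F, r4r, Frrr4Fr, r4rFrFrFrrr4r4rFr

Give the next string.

Frrr4Frr4rFrr4rFrr4rFrFrFrrr4Frrr4Frr4rFr

Applying the rule to each of the 17 symbols of r4rFrFrFrrr4r4rFr gives the pieces Fr rr4 Fr r4r Fr r4r Fr r4r Fr Fr Fr rr4 Fr rr4 Fr r4r Fr, which concatenate to the answer.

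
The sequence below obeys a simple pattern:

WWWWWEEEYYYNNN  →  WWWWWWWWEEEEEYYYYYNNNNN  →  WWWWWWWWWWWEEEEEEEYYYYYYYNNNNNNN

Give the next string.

Each string has the form W^{3n+2} E^{2n+1} Y^{2n+1} N^{2n+1} (n = 1, 2, …).
For the next term, n = 4, so the run lengths are 14, 9, 9, 9.

WWWWWWWWWWWWWWEEEEEEEEEYYYYYYYYYNNNNNNNNN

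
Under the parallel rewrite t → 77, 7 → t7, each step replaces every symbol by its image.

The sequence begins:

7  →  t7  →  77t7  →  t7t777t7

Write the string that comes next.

Expanding t7t777t7: t→77, 7→t7, t→77, 7→t7, 7→t7, 7→t7, t→77, 7→t7. Concatenated: 77 t7 77 t7 t7 t7 77 t7.

77t777t7t7t777t7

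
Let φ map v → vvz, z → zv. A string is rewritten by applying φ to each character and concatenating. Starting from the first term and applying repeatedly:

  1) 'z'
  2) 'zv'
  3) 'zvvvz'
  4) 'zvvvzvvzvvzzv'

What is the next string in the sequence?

zvvvzvvzvvzzvvvzvvzzvvvzvvzzvzvvvz

φ(zvvvzvvzvvzzv) expands symbol-by-symbol to zv vvz vvz vvz zv vvz vvz zv vvz vvz zv zv vvz; joining the 13 pieces gives the next term.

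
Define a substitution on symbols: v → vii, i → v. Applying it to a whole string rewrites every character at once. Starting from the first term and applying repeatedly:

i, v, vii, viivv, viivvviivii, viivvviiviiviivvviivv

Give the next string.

Rewriting the 21 symbols of viivvviiviiviivvviivv one by one yields vii v v vii vii vii v v vii v v vii v v vii vii vii v v vii vii; concatenated:

viivvviiviiviivvviivvviivvviiviiviivvviivii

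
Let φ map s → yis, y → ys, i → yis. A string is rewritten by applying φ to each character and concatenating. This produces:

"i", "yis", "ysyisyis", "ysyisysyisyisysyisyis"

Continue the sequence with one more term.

Rewriting the 21 symbols of ysyisysyisyisysyisyis one by one yields ys yis ys yis yis ys yis ys yis yis ys yis yis ys yis ys yis yis ys yis yis; concatenated:

ysyisysyisyisysyisysyisyisysyisyisysyisysyisyisysyisyis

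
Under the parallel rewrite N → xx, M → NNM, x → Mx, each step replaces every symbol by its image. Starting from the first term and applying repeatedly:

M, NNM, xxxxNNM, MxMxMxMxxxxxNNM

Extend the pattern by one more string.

NNMMxNNMMxNNMMxNNMMxMxMxMxMxxxxxNNM

φ(MxMxMxMxxxxxNNM) expands symbol-by-symbol to NNM Mx NNM Mx NNM Mx NNM Mx Mx Mx Mx Mx xx xx NNM; joining the 15 pieces gives the next term.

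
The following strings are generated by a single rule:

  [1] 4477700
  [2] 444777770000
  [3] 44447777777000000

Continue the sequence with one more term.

4444477777777700000000

Each string has the form 4^{n+1} 7^{2n+1} 0^{2n} (n = 1, 2, …).
For the next term, n = 4, so the run lengths are 5, 9, 8.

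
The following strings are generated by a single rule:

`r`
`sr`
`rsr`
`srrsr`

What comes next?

rsrsrrsr

Each term (from the third on) is the two preceding terms concatenated in order: term 3 = r·sr = rsr.
Continuing: rsr · srrsr gives term 5.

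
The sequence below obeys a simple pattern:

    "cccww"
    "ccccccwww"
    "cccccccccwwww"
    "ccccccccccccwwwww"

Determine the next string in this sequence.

Reading off run lengths: c runs 3, 6, 9, 12; w runs 2, 3, 4, 5 — each is linear in n (n = 1, 2, …).
At n = 5 the blocks have lengths 15, 6.

cccccccccccccccwwwwww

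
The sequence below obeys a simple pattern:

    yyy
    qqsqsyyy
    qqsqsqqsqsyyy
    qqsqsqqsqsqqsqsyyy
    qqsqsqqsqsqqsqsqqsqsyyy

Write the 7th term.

Every step adds qqsqs at the front: s(k+1) = qqsqs·s(k).
From qqsqsqqsqsqqsqsqqsqsyyy, 2 further steps: qqsqsqqsqsqqsqsqqsqsyyy → qqsqsqqsqsqqsqsqqsqsqqsqsyyy → (answer).

qqsqsqqsqsqqsqsqqsqsqqsqsqqsqsyyy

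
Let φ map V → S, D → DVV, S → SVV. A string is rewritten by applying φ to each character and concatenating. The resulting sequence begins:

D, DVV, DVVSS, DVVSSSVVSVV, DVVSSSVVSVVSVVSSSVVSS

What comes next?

DVVSSSVVSVVSVVSSSVVSSSVVSSSVVSVVSVVSSSVVSVV

Replace each of the 21 characters of DVVSSSVVSVVSVVSSSVVSS in place — DVV S S SVV SVV SVV S S SVV S S SVV S S SVV SVV SVV S S SVV SVV — and concatenate.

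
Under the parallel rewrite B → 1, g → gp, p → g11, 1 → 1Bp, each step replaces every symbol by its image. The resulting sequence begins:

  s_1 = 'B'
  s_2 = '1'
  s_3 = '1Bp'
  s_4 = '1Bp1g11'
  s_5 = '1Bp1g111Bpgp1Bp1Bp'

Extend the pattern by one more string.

Applying the rule to each of the 18 symbols of 1Bp1g111Bpgp1Bp1Bp gives the pieces 1Bp 1 g11 1Bp gp 1Bp 1Bp 1Bp 1 g11 gp g11 1Bp 1 g11 1Bp 1 g11, which concatenate to the answer.

1Bp1g111Bpgp1Bp1Bp1Bp1g11gpg111Bp1g111Bp1g11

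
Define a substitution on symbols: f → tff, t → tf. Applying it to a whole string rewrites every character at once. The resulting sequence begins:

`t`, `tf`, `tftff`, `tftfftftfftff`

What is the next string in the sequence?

Replace each of the 13 characters of tftfftftfftff in place — tf tff tf tff tff tf tff tf tff tff tf tff tff — and concatenate.

tftfftftfftfftftfftftfftfftftfftff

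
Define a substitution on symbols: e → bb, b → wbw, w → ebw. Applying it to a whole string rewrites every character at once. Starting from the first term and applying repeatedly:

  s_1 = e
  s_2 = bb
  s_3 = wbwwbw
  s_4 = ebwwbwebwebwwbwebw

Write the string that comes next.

φ(ebwwbwebwebwwbwebw) expands symbol-by-symbol to bb wbw ebw ebw wbw ebw bb wbw ebw bb wbw ebw ebw wbw ebw bb wbw ebw; joining the 18 pieces gives the next term.

bbwbwebwebwwbwebwbbwbwebwbbwbwebwebwwbwebwbbwbwebw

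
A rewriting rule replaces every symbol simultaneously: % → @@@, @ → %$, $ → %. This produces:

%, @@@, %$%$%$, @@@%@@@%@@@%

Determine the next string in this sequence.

%$%$%$@@@%$%$%$@@@%$%$%$@@@

Apply φ to @@@%@@@%@@@% symbol by symbol: @→%$, @→%$, @→%$, %→@@@, @→%$, @→%$, @→%$, %→@@@, @→%$, @→%$, @→%$, %→@@@; joined: %$ %$ %$ @@@ %$ %$ %$ @@@ %$ %$ %$ @@@.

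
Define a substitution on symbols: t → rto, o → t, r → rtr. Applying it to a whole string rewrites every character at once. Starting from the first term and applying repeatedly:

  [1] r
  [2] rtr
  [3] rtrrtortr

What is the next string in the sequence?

Rewriting each symbol of rtrrtortr: r→rtr, t→rto, r→rtr, r→rtr, t→rto, o→t, r→rtr, t→rto, r→rtr, which concatenates to rtr rto rtr rtr rto t rtr rto rtr.

rtrrtortrrtrrtotrtrrtortr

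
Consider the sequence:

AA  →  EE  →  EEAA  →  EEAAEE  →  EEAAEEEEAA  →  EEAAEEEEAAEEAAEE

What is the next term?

Each term (from the third on) is the previous term followed by the one before it: term 3 = EE·AA = EEAA.
Continuing: EEAAEEEEAAEEAAEE · EEAAEEEEAA gives term 7.

EEAAEEEEAAEEAAEEEEAAEEEEAA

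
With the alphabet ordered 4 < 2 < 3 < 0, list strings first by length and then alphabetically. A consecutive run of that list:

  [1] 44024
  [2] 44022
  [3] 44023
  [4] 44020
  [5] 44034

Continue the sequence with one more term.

Find the rightmost character of 44034 below 0, bump it to the next letter, and reset everything to its right to 4.

44032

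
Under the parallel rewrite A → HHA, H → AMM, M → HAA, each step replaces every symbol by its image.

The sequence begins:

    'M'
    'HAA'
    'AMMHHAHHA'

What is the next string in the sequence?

Rewriting each symbol of AMMHHAHHA: A→HHA, M→HAA, M→HAA, H→AMM, H→AMM, A→HHA, H→AMM, H→AMM, A→HHA, which concatenates to HHA HAA HAA AMM AMM HHA AMM AMM HHA.

HHAHAAHAAAMMAMMHHAAMMAMMHHA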